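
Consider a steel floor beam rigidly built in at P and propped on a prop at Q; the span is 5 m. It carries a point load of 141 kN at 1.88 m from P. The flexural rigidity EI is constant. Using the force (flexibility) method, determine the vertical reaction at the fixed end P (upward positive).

R_P = 114.8 kN

Take the reaction at Q as the redundant and release it; the primary structure is a cantilever fixed at P.
Primary-structure tip deflection at Q by superposition:
  point load 141 at a = 1.88: Pa²(3L − a)/(6EI) = 1090/EI
Flexibility coefficient — unit upward force at Q: δ_{QQ} = L³/(3EI) = 41.67/EI.
The prop prevents deflection at Q: R_Q = δ_0/δ_{QQ} = 1090/41.67 = 26.15 kN.
Vertical equilibrium: R_P = ΣP − R_Q = 141 − 26.15 = 114.8 kN.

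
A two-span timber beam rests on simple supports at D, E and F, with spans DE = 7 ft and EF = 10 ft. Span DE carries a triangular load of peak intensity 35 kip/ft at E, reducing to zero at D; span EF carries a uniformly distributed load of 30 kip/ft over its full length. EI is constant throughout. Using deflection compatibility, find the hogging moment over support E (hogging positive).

M_E = 267.7 kip·ft

Take M_E as the redundant. Released structure: two simple spans DE and EF with a hinge at E.
End slopes at the hinge E, treating each span as simply supported:
  span DE: triangular load, peak 35: w₀L³/(45EI) = 266.8/EI
  span EF: UDL 30: wL³/(24EI) = 1250/EI
  relative rotation θ_0 = (266.8 + 1250)/EI = 1517/EI
A unit hogging moment at E produces rotation L₁/(3EI) + L₂/(3EI) = 5.667/EI.
Slope continuity at E: θ_0 = M_E·5.667/EI, so M_E = 1517/5.667 = 267.7 kip·ft (hogging).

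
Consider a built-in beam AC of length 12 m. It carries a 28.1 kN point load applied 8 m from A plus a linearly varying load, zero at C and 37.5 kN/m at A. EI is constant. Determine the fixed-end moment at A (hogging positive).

M_A = 295 kN·m

Take the two fixed-end moments M_A, M_C as redundants; the released structure is the simple span AC.
On the primary (simply-supported) span, the end slopes from the loading are:
  at A: point load 28.1 at a = 8: Pab(L + b)/(6LEI) = 199.8/EI
  at C: point load 28.1 at a = 8: Pab(L + a)/(6LEI) = 249.8/EI
  at A: triangular load, peak 37.5: w₀L³/(45EI) = 1440/EI
  at C: triangular load, peak 37.5: 7w₀L³/(360EI) = 1260/EI
  θ_A0 = 1640/EI,  θ_C0 = 1510/EI
Flexibility coefficients: a unit moment at one end gives L/(3EI) there and L/(6EI) at the far end, so f₁₁ = f₂₂ = 4/EI and f₁₂ = f₂₁ = 2/EI.
Compatibility — zero rotation at each built-in end:
  4 M_A + 2 M_C = 1640
  2 M_A + 4 M_C = 1510
Solving the pair gives M_A = 295 kN·m and M_C = 230 kN·m (hogging).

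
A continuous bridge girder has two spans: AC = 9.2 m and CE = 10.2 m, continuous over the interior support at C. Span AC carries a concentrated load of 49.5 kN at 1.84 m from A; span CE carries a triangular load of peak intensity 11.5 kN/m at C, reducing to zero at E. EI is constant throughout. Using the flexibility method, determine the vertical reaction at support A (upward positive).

R_A = 32.79 kN

Take M_C as the redundant. Released structure: two simple spans AC and CE with a hinge at C.
Rotations at C on the released spans (each span's end-slope, ×1/EI):
  span AC: point load 49.5 at a = 1.84: Pab(L + a)/(6LEI) = 134.1/EI
  span CE: triangular load, peak 11.5: w₀L³/(45EI) = 271.2/EI
  relative rotation θ_0 = (134.1 + 271.2)/EI = 405.3/EI
A unit hogging moment at C produces rotation L₁/(3EI) + L₂/(3EI) = 6.467/EI.
Slope continuity at C: θ_0 = M_C·6.467/EI, so M_C = 405.3/6.467 = 62.67 kN·m (hogging).
Span AC, ΣM about A with M_C applied at C: R_C^{AC}·9.2 = 91.08 + 62.67, so R_C^{AC} = 16.71 kN and R_A = 49.5 − 16.71 = 32.79 kN.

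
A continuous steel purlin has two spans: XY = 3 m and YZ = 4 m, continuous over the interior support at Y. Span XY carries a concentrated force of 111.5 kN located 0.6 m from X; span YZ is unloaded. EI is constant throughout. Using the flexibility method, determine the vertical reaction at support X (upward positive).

Insert a hinge at Y; M_Y is the redundant, and each span becomes simply supported.
Discontinuity in slope at Y on the released structure — sum the simple-span end rotations:
  span XY: point load 111.5 at a = 0.6: Pab(L + a)/(6LEI) = 32.11/EI
  relative rotation θ_0 = (32.11 + 0)/EI = 32.11/EI
A unit hogging moment at Y produces rotation L₁/(3EI) + L₂/(3EI) = 2.333/EI.
Compatibility: M_Y·(L₁+L₂)/(3EI) = θ_0, giving M_Y = 13.76 kN·m (hogging).
Span XY, ΣM about X with M_Y applied at Y: R_Y^{XY}·3 = 66.9 + 13.76, so R_Y^{XY} = 26.89 kN and R_X = 111.5 − 26.89 = 84.61 kN.

R_X = 84.61 kN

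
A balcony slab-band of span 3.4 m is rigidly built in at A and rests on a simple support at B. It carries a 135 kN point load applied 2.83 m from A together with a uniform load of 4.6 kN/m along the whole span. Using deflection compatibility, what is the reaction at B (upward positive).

R_B = 107.2 kN

Release the roller at B. Primary structure: cantilever fixed at A.
Primary-structure tip deflection at B by superposition:
  point load 135 at a = 2.83: Pa²(3L − a)/(6EI) = 1328/EI
  UDL 4.6: wL⁴/(8EI) = 76.84/EI
  δ_0 = 1405/EI
Flexibility coefficient — unit upward force at B: δ_{BB} = L³/(3EI) = 13.1/EI.
The prop prevents deflection at B: R_B = δ_0/δ_{BB} = 1405/13.1 = 107.2 kN.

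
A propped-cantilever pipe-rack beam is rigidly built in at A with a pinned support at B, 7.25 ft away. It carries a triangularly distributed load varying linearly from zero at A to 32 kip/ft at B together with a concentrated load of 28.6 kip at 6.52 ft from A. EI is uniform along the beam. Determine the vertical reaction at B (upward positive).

Take the reaction at B as the redundant and release it; the primary structure is a cantilever fixed at A.
Primary-structure tip deflection at B by superposition:
  triangular load, peak 32 at the free end: 11w₀L⁴/(120EI) = 8104/EI
  point load 28.6 at a = 6.52: Pa²(3L − a)/(6EI) = 3086/EI
  δ_0 = 11190/EI
Tip deflection under a unit load at B: L³/(3EI) = 127/EI.
The prop prevents deflection at B: R_B = δ_0/δ_{BB} = 11190/127 = 88.1 kip.

R_B = 88.1 kip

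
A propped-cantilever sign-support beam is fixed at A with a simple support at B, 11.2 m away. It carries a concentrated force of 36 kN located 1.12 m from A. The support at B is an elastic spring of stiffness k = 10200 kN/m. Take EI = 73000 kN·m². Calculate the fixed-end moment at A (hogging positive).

M_A = 34.56 kN·m

Remove the prop at B; the released (primary) structure is a cantilever built in at A.
Downward deflection at the released point B due to the loads:
  point load 36 at a = 1.12: Pa²(3L − a)/(6EI) = 244.5/EI
Flexibility coefficient — unit upward force at B: δ_{BB} = L³/(3EI) = 468.3/EI.
With EI = 73000 kN·m²: δ_0 = 0.003349 m and δ_{BB} = 0.006415 m/kN.
Compatibility — the spring shortens by R_B/k under the reaction it provides: δ_0 − R_B·δ_{BB} = R_B/k. With 1/k = 0.000098 m/kN, R_B = δ_0 / (δ_{BB} + 1/k) = 0.003349 / (0.006415 + 0.000098) = 0.5141 kN.
Moment equilibrium about A: M_A = Σ(load moments about A) − R_B·L = 40.32 − 0.5141×11.2 = 34.56 kN·m.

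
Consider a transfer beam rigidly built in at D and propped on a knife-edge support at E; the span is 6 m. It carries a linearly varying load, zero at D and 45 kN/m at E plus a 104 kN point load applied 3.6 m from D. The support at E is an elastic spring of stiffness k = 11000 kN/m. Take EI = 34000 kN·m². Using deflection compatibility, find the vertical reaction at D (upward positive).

R_D = 124.7 kN

Release the roller at E. Primary structure: cantilever fixed at D.
Primary-structure tip deflection at E by superposition:
  triangular load, peak 45 at the free end: 11w₀L⁴/(120EI) = 5346/EI
  point load 104 at a = 3.6: Pa²(3L − a)/(6EI) = 3235/EI
  δ_0 = 8581/EI
Tip deflection under a unit load at E: L³/(3EI) = 72/EI.
With EI = 34000 kN·m²: δ_0 = 0.25238 m and δ_{EE} = 0.002118 m/kN.
Compatibility — the spring shortens by R_E/k under the reaction it provides: δ_0 − R_E·δ_{EE} = R_E/k. With 1/k = 0.000091 m/kN, R_E = δ_0 / (δ_{EE} + 1/k) = 0.25238 / (0.002118 + 0.000091) = 114.3 kN.
Vertical equilibrium: R_D = ΣP − R_E = 239 − 114.3 = 124.7 kN.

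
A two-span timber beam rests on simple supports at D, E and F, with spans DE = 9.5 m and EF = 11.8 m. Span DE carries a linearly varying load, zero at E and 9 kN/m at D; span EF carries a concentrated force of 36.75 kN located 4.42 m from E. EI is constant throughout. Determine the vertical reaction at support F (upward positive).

Release continuity at E by inserting a hinge; the redundant is the internal moment M_E. The primary structure is two simply-supported spans DE and EF.
Discontinuity in slope at E on the released structure — sum the simple-span end rotations:
  span DE: triangular load, peak 9: 7w₀L³/(360EI) = 150/EI
  span EF: point load 36.75 at a = 4.42: Pab(L + b)/(6LEI) = 324.8/EI
  relative rotation θ_0 = (150 + 324.8)/EI = 474.8/EI
A unit hogging moment at E produces rotation L₁/(3EI) + L₂/(3EI) = 7.1/EI.
Slope continuity at E: θ_0 = M_E·7.1/EI, so M_E = 474.8/7.1 = 66.87 kN·m (hogging).
Span EF, ΣM about F: R_E^{EF}·11.8 = 271.2 + 66.87, so R_E^{EF} = 28.65 kN and R_F = 36.75 − 28.65 = 8.099 kN.

R_F = 8.099 kN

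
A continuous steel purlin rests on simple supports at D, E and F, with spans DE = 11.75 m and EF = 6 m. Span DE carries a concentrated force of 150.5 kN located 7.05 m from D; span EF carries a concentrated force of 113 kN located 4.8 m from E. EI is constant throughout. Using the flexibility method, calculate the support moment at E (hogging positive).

Insert a hinge at E; M_E is the redundant, and each span becomes simply supported.
Rotations at E on the released spans (each span's end-slope, ×1/EI):
  span DE: point load 150.5 at a = 7.05: Pab(L + a)/(6LEI) = 1330/EI
  span EF: point load 113 at a = 4.8: Pab(L + b)/(6LEI) = 130.2/EI
  relative rotation θ_0 = (1330 + 130.2)/EI = 1460/EI
A unit hogging moment at E produces rotation L₁/(3EI) + L₂/(3EI) = 5.917/EI.
Compatibility: M_E·(L₁+L₂)/(3EI) = θ_0, giving M_E = 246.8 kN·m (hogging).

M_E = 246.8 kN·m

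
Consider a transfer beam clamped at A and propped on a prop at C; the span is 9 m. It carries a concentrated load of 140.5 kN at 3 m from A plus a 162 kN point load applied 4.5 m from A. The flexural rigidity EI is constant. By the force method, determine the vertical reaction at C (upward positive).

R_C = 71.44 kN

Take the reaction at C as the redundant and release it; the primary structure is a cantilever fixed at A.
Primary-structure tip deflection at C by superposition:
  point load 140.5 at a = 3: Pa²(3L − a)/(6EI) = 5058/EI
  point load 162 at a = 4.5: Pa²(3L − a)/(6EI) = 12302/EI
  δ_0 = 17360/EI
Tip deflection under a unit load at C: L³/(3EI) = 243/EI.
Compatibility at C: δ_0 − R_C·δ_{CC} = 0, so R_C = 17360/243 = 71.44 kN.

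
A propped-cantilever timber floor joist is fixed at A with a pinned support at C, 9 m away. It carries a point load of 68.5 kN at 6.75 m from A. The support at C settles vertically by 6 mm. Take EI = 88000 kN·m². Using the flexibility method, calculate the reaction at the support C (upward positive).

R_C = 41.17 kN

Remove the prop at C; the released (primary) structure is a cantilever built in at A.
Free-end deflection of the primary structure under the applied loading (downward +):
  point load 68.5 at a = 6.75: Pa²(3L − a)/(6EI) = 10533/EI
Tip deflection under a unit load at C: L³/(3EI) = 243/EI.
With EI = 88000 kN·m²: δ_0 = 0.1197 m and δ_{CC} = 0.002761 m/kN.
Compatibility — the beam at C must follow the support down by 0.006 m: δ_0 − R_C·δ_{CC} = 0.006, so R_C = (0.1197 − 0.006)/0.002761 = 41.17 kN.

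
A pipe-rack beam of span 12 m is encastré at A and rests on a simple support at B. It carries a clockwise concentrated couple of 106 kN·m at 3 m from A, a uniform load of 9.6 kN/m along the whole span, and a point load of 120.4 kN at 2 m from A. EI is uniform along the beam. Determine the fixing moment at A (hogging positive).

M_A = 393.2 kN·m

Remove the prop at B; the released (primary) structure is a cantilever built in at A.
Deflection at B on the released cantilever, summing each load's contribution:
  clockwise couple 106 at a = 3: M₀a(2L − a)/(2EI) = 3339/EI
  UDL 9.6: wL⁴/(8EI) = 24883/EI
  point load 120.4 at a = 2: Pa²(3L − a)/(6EI) = 2729/EI
  δ_0 = 30951/EI
Tip deflection under a unit load at B: L³/(3EI) = 576/EI.
Compatibility at B: δ_0 − R_B·δ_{BB} = 0, so R_B = 30951/576 = 53.73 kN.
Moment equilibrium about A: M_A = Σ(load moments about A) − R_B·L = 1038 − 53.73×12 = 393.2 kN·m.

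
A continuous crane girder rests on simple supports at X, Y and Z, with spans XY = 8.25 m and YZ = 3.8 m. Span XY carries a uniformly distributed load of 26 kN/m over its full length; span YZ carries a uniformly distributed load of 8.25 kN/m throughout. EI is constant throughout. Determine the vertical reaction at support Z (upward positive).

Release continuity at Y by inserting a hinge; the redundant is the internal moment M_Y. The primary structure is two simply-supported spans XY and YZ.
Rotations at Y on the released spans (each span's end-slope, ×1/EI):
  span XY: UDL 26: wL³/(24EI) = 608.3/EI
  span YZ: UDL 8.25: wL³/(24EI) = 18.86/EI
  relative rotation θ_0 = (608.3 + 18.86)/EI = 627.2/EI
A unit hogging moment at Y produces rotation L₁/(3EI) + L₂/(3EI) = 4.017/EI.
Compatibility: M_Y·(L₁+L₂)/(3EI) = θ_0, giving M_Y = 156.1 kN·m (hogging).
Span YZ, ΣM about Z: R_Y^{YZ}·3.8 = 59.56 + 156.1, so R_Y^{YZ} = 56.77 kN and R_Z = 31.35 − 56.77 = -25.42 kN.

R_Z = -25.42 kN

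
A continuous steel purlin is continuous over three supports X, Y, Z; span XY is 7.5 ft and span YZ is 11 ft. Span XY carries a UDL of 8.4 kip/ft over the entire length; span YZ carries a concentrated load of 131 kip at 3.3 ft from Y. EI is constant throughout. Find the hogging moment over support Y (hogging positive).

M_Y = 176.9 kip·ft

Insert a hinge at Y; M_Y is the redundant, and each span becomes simply supported.
End slopes at the hinge Y, treating each span as simply supported:
  span XY: UDL 8.4: wL³/(24EI) = 147.7/EI
  span YZ: point load 131 at a = 3.3: Pab(L + b)/(6LEI) = 943.1/EI
  relative rotation θ_0 = (147.7 + 943.1)/EI = 1091/EI
A unit hogging moment at Y produces rotation L₁/(3EI) + L₂/(3EI) = 6.167/EI.
Compatibility: M_Y·(L₁+L₂)/(3EI) = θ_0, giving M_Y = 176.9 kip·ft (hogging).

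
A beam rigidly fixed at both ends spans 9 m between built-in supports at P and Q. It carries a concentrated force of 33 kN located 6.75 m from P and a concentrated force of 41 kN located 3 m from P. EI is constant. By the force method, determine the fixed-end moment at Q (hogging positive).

M_Q = 69.1 kN·m

Release both end moments; the primary structure is a simply-supported span PQ with redundants M_P and M_Q.
On the primary (simply-supported) span, the end slopes from the loading are:
  at P: point load 33 at a = 6.75: Pab(L + b)/(6LEI) = 104.4/EI
  at Q: point load 33 at a = 6.75: Pab(L + a)/(6LEI) = 146.2/EI
  at P: point load 41 at a = 3: Pab(L + b)/(6LEI) = 205/EI
  at Q: point load 41 at a = 3: Pab(L + a)/(6LEI) = 164/EI
  θ_P0 = 309.4/EI,  θ_Q0 = 310.2/EI
Flexibility coefficients: a unit moment at one end gives L/(3EI) there and L/(6EI) at the far end, so f₁₁ = f₂₂ = 3/EI and f₁₂ = f₂₁ = 1.5/EI.
Compatibility — zero rotation at each built-in end:
  3 M_P + 1.5 M_Q = 309.4
  1.5 M_P + 3 M_Q = 310.2
Solving the pair gives M_P = 68.59 kN·m and M_Q = 69.1 kN·m (hogging).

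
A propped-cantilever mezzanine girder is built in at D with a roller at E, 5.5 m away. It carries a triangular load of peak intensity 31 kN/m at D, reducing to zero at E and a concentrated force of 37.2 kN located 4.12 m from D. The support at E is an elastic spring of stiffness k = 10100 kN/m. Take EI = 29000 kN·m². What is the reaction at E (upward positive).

Take the reaction at E as the redundant and release it; the primary structure is a cantilever fixed at D.
Free-end deflection of the primary structure under the applied loading (downward +):
  triangular load, peak 31 at the fixed end: w₀L⁴/(30EI) = 945.6/EI
  point load 37.2 at a = 4.12: Pa²(3L − a)/(6EI) = 1303/EI
  δ_0 = 2248/EI
Tip deflection under a unit load at E: L³/(3EI) = 55.46/EI.
With EI = 29000 kN·m²: δ_0 = 0.077533 m and δ_{EE} = 0.001912 m/kN.
Compatibility — the spring shortens by R_E/k under the reaction it provides: δ_0 − R_E·δ_{EE} = R_E/k. With 1/k = 0.000099 m/kN, R_E = δ_0 / (δ_{EE} + 1/k) = 0.077533 / (0.001912 + 0.000099) = 38.55 kN.

R_E = 38.55 kN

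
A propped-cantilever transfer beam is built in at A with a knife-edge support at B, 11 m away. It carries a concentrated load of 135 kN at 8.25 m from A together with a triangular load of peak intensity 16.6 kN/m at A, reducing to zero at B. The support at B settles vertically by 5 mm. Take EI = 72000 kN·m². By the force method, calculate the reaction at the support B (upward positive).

R_B = 102.9 kN

Choose R_B as the redundant. The primary structure is the cantilever fixed at A.
Downward deflection at the released point B due to the loads:
  point load 135 at a = 8.25: Pa²(3L − a)/(6EI) = 37902/EI
  triangular load, peak 16.6 at the fixed end: w₀L⁴/(30EI) = 8101/EI
  δ_0 = 46004/EI
Flexibility coefficient — unit upward force at B: δ_{BB} = L³/(3EI) = 443.7/EI.
With EI = 72000 kN·m²: δ_0 = 0.63894 m and δ_{BB} = 0.006162 m/kN.
Compatibility — the beam at B must follow the support down by 0.005 m: δ_0 − R_B·δ_{BB} = 0.005, so R_B = (0.63894 − 0.005)/0.006162 = 102.9 kN.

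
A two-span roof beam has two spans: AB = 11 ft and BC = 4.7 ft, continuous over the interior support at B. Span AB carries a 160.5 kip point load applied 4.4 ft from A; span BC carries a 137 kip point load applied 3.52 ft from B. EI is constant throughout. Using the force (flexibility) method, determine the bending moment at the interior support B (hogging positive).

M_B = 230.5 kip·ft

Release continuity at B by inserting a hinge; the redundant is the internal moment M_B. The primary structure is two simply-supported spans AB and BC.
End slopes at the hinge B, treating each span as simply supported:
  span AB: point load 160.5 at a = 4.4: Pab(L + a)/(6LEI) = 1088/EI
  span BC: point load 137 at a = 3.52: Pab(L + b)/(6LEI) = 118.7/EI
  relative rotation θ_0 = (1088 + 118.7)/EI = 1206/EI
A unit hogging moment at B produces rotation L₁/(3EI) + L₂/(3EI) = 5.233/EI.
Compatibility: M_B·(L₁+L₂)/(3EI) = θ_0, giving M_B = 230.5 kip·ft (hogging).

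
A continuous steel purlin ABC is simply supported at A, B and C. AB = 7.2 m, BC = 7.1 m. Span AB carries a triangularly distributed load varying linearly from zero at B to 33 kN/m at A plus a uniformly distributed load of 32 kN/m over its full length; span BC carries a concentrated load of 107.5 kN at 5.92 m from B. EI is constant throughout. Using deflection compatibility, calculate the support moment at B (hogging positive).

Take M_B as the redundant. Released structure: two simple spans AB and BC with a hinge at B.
Discontinuity in slope at B on the released structure — sum the simple-span end rotations:
  span AB: triangular load, peak 33: 7w₀L³/(360EI) = 239.5/EI
  span AB: UDL 32: wL³/(24EI) = 497.7/EI
  span BC: point load 107.5 at a = 5.92: Pab(L + b)/(6LEI) = 146/EI
  relative rotation θ_0 = (737.2 + 146)/EI = 883.1/EI
A unit hogging moment at B produces rotation L₁/(3EI) + L₂/(3EI) = 4.767/EI.
Compatibility: M_B·(L₁+L₂)/(3EI) = θ_0, giving M_B = 185.3 kN·m (hogging).

M_B = 185.3 kN·m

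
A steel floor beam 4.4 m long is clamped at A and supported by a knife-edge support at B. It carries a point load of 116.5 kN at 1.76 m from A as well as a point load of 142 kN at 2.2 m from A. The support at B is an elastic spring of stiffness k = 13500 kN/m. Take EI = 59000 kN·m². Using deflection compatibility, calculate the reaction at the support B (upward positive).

R_B = 59.46 kN

Release the roller at B. Primary structure: cantilever fixed at A.
Primary-structure tip deflection at B by superposition:
  point load 116.5 at a = 1.76: Pa²(3L − a)/(6EI) = 688.1/EI
  point load 142 at a = 2.2: Pa²(3L − a)/(6EI) = 1260/EI
  δ_0 = 1948/EI
Flexibility coefficient — unit upward force at B: δ_{BB} = L³/(3EI) = 28.39/EI.
With EI = 59000 kN·m²: δ_0 = 0.033018 m and δ_{BB} = 0.000481 m/kN.
Compatibility — the spring shortens by R_B/k under the reaction it provides: δ_0 − R_B·δ_{BB} = R_B/k. With 1/k = 0.000074 m/kN, R_B = δ_0 / (δ_{BB} + 1/k) = 0.033018 / (0.000481 + 0.000074) = 59.46 kN.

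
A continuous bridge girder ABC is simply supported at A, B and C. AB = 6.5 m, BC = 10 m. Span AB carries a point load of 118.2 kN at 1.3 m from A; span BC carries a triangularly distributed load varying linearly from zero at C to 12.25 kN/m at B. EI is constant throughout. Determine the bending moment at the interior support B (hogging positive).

M_B = 78.55 kN·m

Release continuity at B by inserting a hinge; the redundant is the internal moment M_B. The primary structure is two simply-supported spans AB and BC.
End slopes at the hinge B, treating each span as simply supported:
  span AB: point load 118.2 at a = 1.3: Pab(L + a)/(6LEI) = 159.8/EI
  span BC: triangular load, peak 12.25: w₀L³/(45EI) = 272.2/EI
  relative rotation θ_0 = (159.8 + 272.2)/EI = 432/EI
A unit hogging moment at B produces rotation L₁/(3EI) + L₂/(3EI) = 5.5/EI.
Slope continuity at B: θ_0 = M_B·5.5/EI, so M_B = 432/5.5 = 78.55 kN·m (hogging).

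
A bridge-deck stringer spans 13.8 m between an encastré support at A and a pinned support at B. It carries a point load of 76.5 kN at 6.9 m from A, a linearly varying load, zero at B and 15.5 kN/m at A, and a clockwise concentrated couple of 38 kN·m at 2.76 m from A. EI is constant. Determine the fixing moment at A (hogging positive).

Choose R_B as the redundant. The primary structure is the cantilever fixed at A.
Primary-structure tip deflection at B by superposition:
  point load 76.5 at a = 6.9: Pa²(3L − a)/(6EI) = 20942/EI
  triangular load, peak 15.5 at the fixed end: w₀L⁴/(30EI) = 18738/EI
  clockwise couple 38 at a = 2.76: M₀a(2L − a)/(2EI) = 1303/EI
  δ_0 = 40983/EI
Flexibility coefficient — unit upward force at B: δ_{BB} = L³/(3EI) = 876/EI.
The prop prevents deflection at B: R_B = δ_0/δ_{BB} = 40983/876 = 46.78 kN.
Moment equilibrium about A: M_A = Σ(load moments about A) − R_B·L = 1058 − 46.78×13.8 = 412.2 kN·m.

M_A = 412.2 kN·m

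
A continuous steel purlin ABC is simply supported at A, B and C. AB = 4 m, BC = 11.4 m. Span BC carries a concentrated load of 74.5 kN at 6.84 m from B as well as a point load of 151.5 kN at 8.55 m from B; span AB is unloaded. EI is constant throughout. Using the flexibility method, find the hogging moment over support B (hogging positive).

M_B = 255.4 kN·m

Release continuity at B by inserting a hinge; the redundant is the internal moment M_B. The primary structure is two simply-supported spans AB and BC.
Discontinuity in slope at B on the released structure — sum the simple-span end rotations:
  span BC: point load 74.5 at a = 6.84: Pab(L + b)/(6LEI) = 542.2/EI
  span BC: point load 151.5 at a = 8.55: Pab(L + b)/(6LEI) = 769.1/EI
  relative rotation θ_0 = (0 + 1311)/EI = 1311/EI
A unit hogging moment at B produces rotation L₁/(3EI) + L₂/(3EI) = 5.133/EI.
Compatibility: M_B·(L₁+L₂)/(3EI) = θ_0, giving M_B = 255.4 kN·m (hogging).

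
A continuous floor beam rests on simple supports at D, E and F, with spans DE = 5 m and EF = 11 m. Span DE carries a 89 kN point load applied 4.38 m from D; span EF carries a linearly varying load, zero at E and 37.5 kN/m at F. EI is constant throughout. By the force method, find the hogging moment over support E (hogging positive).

M_E = 196.1 kN·m

Insert a hinge at E; M_E is the redundant, and each span becomes simply supported.
End slopes at the hinge E, treating each span as simply supported:
  span DE: point load 89 at a = 4.38: Pab(L + a)/(6LEI) = 75.57/EI
  span EF: triangular load, peak 37.5: 7w₀L³/(360EI) = 970.5/EI
  relative rotation θ_0 = (75.57 + 970.5)/EI = 1046/EI
A unit hogging moment at E produces rotation L₁/(3EI) + L₂/(3EI) = 5.333/EI.
Compatibility: M_E·(L₁+L₂)/(3EI) = θ_0, giving M_E = 196.1 kN·m (hogging).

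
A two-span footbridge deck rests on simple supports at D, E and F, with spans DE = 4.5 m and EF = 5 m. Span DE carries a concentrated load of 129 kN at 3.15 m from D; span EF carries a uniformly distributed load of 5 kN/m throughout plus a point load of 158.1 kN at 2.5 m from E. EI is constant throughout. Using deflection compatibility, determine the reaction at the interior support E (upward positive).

R_E = 239 kN

Insert a hinge at E; M_E is the redundant, and each span becomes simply supported.
End slopes at the hinge E, treating each span as simply supported:
  span DE: point load 129 at a = 3.15: Pab(L + a)/(6LEI) = 155.4/EI
  span EF: UDL 5: wL³/(24EI) = 26.04/EI
  span EF: point load 158.1 at a = 2.5: Pab(L + b)/(6LEI) = 247/EI
  relative rotation θ_0 = (155.4 + 273.1)/EI = 428.5/EI
A unit hogging moment at E produces rotation L₁/(3EI) + L₂/(3EI) = 3.167/EI.
Compatibility: M_E·(L₁+L₂)/(3EI) = θ_0, giving M_E = 135.3 kN·m (hogging).
Span DE, ΣM about D with M_E applied at E: R_E^{DE}·4.5 = 406.4 + 135.3, so R_E^{DE} = 120.4 kN and R_D = 129 − 120.4 = 8.63 kN.
Span EF, ΣM about F: R_E^{EF}·5 = 457.8 + 135.3, so R_E^{EF} = 118.6 kN and R_F = 183.1 − 118.6 = 64.49 kN.
R_E = 120.4 + 118.6 = 239 kN.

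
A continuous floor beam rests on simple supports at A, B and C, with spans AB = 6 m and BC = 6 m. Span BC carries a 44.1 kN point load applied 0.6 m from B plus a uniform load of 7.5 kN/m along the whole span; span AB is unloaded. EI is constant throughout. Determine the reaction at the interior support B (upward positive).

Insert a hinge at B; M_B is the redundant, and each span becomes simply supported.
Discontinuity in slope at B on the released structure — sum the simple-span end rotations:
  span BC: point load 44.1 at a = 0.6: Pab(L + b)/(6LEI) = 45.25/EI
  span BC: UDL 7.5: wL³/(24EI) = 67.5/EI
  relative rotation θ_0 = (0 + 112.7)/EI = 112.7/EI
A unit hogging moment at B produces rotation L₁/(3EI) + L₂/(3EI) = 4/EI.
Compatibility: M_B·(L₁+L₂)/(3EI) = θ_0, giving M_B = 28.19 kN·m (hogging).
Span AB, ΣM about A with M_B applied at B: R_B^{AB}·6 = 0 + 28.19, so R_B^{AB} = 4.698 kN and R_A = 0 − 4.698 = -4.698 kN.
Span BC, ΣM about C: R_B^{BC}·6 = 373.1 + 28.19, so R_B^{BC} = 66.89 kN and R_C = 89.1 − 66.89 = 22.21 kN.
R_B = 4.698 + 66.89 = 71.59 kN.

R_B = 71.59 kN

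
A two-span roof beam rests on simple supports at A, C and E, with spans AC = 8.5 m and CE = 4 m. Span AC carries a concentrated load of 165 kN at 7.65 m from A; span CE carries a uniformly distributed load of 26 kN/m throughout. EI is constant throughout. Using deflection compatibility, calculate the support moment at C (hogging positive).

M_C = 98.18 kN·m

Insert a hinge at C; M_C is the redundant, and each span becomes simply supported.
Rotations at C on the released spans (each span's end-slope, ×1/EI):
  span AC: point load 165 at a = 7.65: Pab(L + a)/(6LEI) = 339.8/EI
  span CE: UDL 26: wL³/(24EI) = 69.33/EI
  relative rotation θ_0 = (339.8 + 69.33)/EI = 409.1/EI
A unit hogging moment at C produces rotation L₁/(3EI) + L₂/(3EI) = 4.167/EI.
Slope continuity at C: θ_0 = M_C·4.167/EI, so M_C = 409.1/4.167 = 98.18 kN·m (hogging).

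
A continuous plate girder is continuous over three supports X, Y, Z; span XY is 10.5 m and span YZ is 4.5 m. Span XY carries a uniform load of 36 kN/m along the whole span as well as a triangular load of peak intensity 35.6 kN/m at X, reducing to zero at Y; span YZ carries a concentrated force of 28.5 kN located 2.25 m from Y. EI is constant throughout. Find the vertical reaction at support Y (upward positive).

Insert a hinge at Y; M_Y is the redundant, and each span becomes simply supported.
Discontinuity in slope at Y on the released structure — sum the simple-span end rotations:
  span XY: UDL 36: wL³/(24EI) = 1736/EI
  span XY: triangular load, peak 35.6: 7w₀L³/(360EI) = 801.3/EI
  span YZ: point load 28.5 at a = 2.25: Pab(L + b)/(6LEI) = 36.07/EI
  relative rotation θ_0 = (2538 + 36.07)/EI = 2574/EI
A unit hogging moment at Y produces rotation L₁/(3EI) + L₂/(3EI) = 5/EI.
Slope continuity at Y: θ_0 = M_Y·5/EI, so M_Y = 2574/5 = 514.8 kN·m (hogging).
Span XY, ΣM about X with M_Y applied at Y: R_Y^{XY}·10.5 = 2639 + 514.8, so R_Y^{XY} = 300.3 kN and R_X = 564.9 − 300.3 = 264.6 kN.
Span YZ, ΣM about Z: R_Y^{YZ}·4.5 = 64.12 + 514.8, so R_Y^{YZ} = 128.6 kN and R_Z = 28.5 − 128.6 = -100.1 kN.
R_Y = 300.3 + 128.6 = 429 kN.

R_Y = 429 kN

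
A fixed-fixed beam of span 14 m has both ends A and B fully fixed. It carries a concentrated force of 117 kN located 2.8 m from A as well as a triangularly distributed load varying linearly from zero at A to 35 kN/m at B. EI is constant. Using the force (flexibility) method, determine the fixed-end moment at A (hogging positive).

M_A = 438.3 kN·m

Take the two fixed-end moments M_A, M_B as redundants; the released structure is the simple span AB.
Simple-span end rotations at A and B under the given loads:
  at A: point load 117 at a = 2.8: Pab(L + b)/(6LEI) = 1101/EI
  at B: point load 117 at a = 2.8: Pab(L + a)/(6LEI) = 733.8/EI
  at A: triangular load, peak 35: 7w₀L³/(360EI) = 1867/EI
  at B: triangular load, peak 35: w₀L³/(45EI) = 2134/EI
  θ_A0 = 2968/EI,  θ_B0 = 2868/EI
Flexibility coefficients: a unit moment at one end gives L/(3EI) there and L/(6EI) at the far end, so f₁₁ = f₂₂ = 4.667/EI and f₁₂ = f₂₁ = 2.333/EI.
Compatibility — zero rotation at each built-in end:
  4.667 M_A + 2.333 M_B = 2968
  2.333 M_A + 4.667 M_B = 2868
Solving the pair gives M_A = 438.3 kN·m and M_B = 395.4 kN·m (hogging).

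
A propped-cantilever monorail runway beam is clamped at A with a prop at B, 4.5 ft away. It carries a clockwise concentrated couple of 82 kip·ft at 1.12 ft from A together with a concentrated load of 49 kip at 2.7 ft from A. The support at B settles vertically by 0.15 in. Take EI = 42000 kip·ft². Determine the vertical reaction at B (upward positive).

Take the reaction at B as the redundant and release it; the primary structure is a cantilever fixed at A.
Free-end deflection of the primary structure under the applied loading (downward +):
  clockwise couple 82 at a = 1.12: M₀a(2L − a)/(2EI) = 361.8/EI
  point load 49 at a = 2.7: Pa²(3L − a)/(6EI) = 643/EI
  δ_0 = 1005/EI
Flexibility coefficient — unit upward force at B: δ_{BB} = L³/(3EI) = 30.38/EI.
With EI = 42000 kip·ft²: δ_0 = 0.023924 ft and δ_{BB} = 0.000723 ft/kip.
Compatibility — the beam at B must follow the support down by 0.0125 ft: δ_0 − R_B·δ_{BB} = 0.0125, so R_B = (0.023924 − 0.0125)/0.000723 = 15.8 kip.

R_B = 15.8 kip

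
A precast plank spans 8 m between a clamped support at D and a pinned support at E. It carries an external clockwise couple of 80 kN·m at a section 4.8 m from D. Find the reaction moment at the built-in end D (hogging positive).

Take the reaction at E as the redundant and release it; the primary structure is a cantilever fixed at D.
Deflection at E on the released cantilever, summing each load's contribution:
  clockwise couple 80 at a = 4.8: M₀a(2L − a)/(2EI) = 2150/EI
Flexibility coefficient — unit upward force at E: δ_{EE} = L³/(3EI) = 170.7/EI.
The prop prevents deflection at E: R_E = δ_0/δ_{EE} = 2150/170.7 = 12.6 kN.
Moment equilibrium about D: M_D = Σ(load moments about D) − R_E·L = 80 − 12.6×8 = -20.8 kN·m.

M_D = -20.8 kN·m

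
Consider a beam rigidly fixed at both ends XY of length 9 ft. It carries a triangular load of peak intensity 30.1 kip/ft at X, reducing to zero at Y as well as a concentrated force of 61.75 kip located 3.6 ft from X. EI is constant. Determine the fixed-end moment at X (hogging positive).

Release both end moments; the primary structure is a simply-supported span XY with redundants M_X and M_Y.
On the primary (simply-supported) span, the end slopes from the loading are:
  at X: triangular load, peak 30.1: w₀L³/(45EI) = 487.6/EI
  at Y: triangular load, peak 30.1: 7w₀L³/(360EI) = 426.7/EI
  at X: point load 61.75 at a = 3.6: Pab(L + b)/(6LEI) = 320.1/EI
  at Y: point load 61.75 at a = 3.6: Pab(L + a)/(6LEI) = 280.1/EI
  θ_X0 = 807.7/EI,  θ_Y0 = 706.8/EI
Flexibility coefficients: a unit moment at one end gives L/(3EI) there and L/(6EI) at the far end, so f₁₁ = f₂₂ = 3/EI and f₁₂ = f₂₁ = 1.5/EI.
Compatibility — zero rotation at each built-in end:
  3 M_X + 1.5 M_Y = 807.7
  1.5 M_X + 3 M_Y = 706.8
Solving the pair gives M_X = 201.9 kip·ft and M_Y = 134.6 kip·ft (hogging).

M_X = 201.9 kip·ft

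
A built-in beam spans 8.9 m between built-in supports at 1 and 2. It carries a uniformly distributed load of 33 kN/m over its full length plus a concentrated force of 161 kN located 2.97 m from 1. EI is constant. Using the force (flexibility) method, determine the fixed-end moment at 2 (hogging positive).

Take the two fixed-end moments M_1, M_2 as redundants; the released structure is the simple span 12.
On the primary (simply-supported) span, the end slopes from the loading are:
  at 1: UDL 33: wL³/(24EI) = 969.3/EI
  at 2: UDL 33: wL³/(24EI) = 969.3/EI
  at 1: point load 161 at a = 2.97: Pab(L + b)/(6LEI) = 787.5/EI
  at 2: point load 161 at a = 2.97: Pab(L + a)/(6LEI) = 630.3/EI
  θ_10 = 1757/EI,  θ_20 = 1600/EI
Flexibility coefficients: a unit moment at one end gives L/(3EI) there and L/(6EI) at the far end, so f₁₁ = f₂₂ = 2.967/EI and f₁₂ = f₂₁ = 1.483/EI.
Compatibility — zero rotation at each built-in end:
  2.967 M_1 + 1.483 M_2 = 1757
  1.483 M_1 + 2.967 M_2 = 1600
Solving the pair gives M_1 = 430.1 kN·m and M_2 = 324.1 kN·m (hogging).

M_2 = 324.1 kN·m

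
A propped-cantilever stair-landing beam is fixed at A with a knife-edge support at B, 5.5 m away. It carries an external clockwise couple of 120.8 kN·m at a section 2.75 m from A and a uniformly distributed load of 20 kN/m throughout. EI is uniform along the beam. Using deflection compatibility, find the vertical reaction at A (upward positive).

R_A = 44.04 kN

Release the roller at B. Primary structure: cantilever fixed at A.
Downward deflection at the released point B due to the loads:
  clockwise couple 120.8 at a = 2.75: M₀a(2L − a)/(2EI) = 1370/EI
  UDL 20: wL⁴/(8EI) = 2288/EI
  δ_0 = 3658/EI
Flexibility coefficient — unit upward force at B: δ_{BB} = L³/(3EI) = 55.46/EI.
The prop prevents deflection at B: R_B = δ_0/δ_{BB} = 3658/55.46 = 65.96 kN.
Vertical equilibrium: R_A = ΣP − R_B = 110 − 65.96 = 44.04 kN.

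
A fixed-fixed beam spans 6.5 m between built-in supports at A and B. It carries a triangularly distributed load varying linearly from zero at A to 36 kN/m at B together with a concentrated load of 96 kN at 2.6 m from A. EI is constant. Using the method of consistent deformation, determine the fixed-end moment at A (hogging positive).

M_A = 140.6 kN·m

Release both end moments; the primary structure is a simply-supported span AB with redundants M_A and M_B.
On the primary (simply-supported) span, the end slopes from the loading are:
  at A: triangular load, peak 36: 7w₀L³/(360EI) = 192.2/EI
  at B: triangular load, peak 36: w₀L³/(45EI) = 219.7/EI
  at A: point load 96 at a = 2.6: Pab(L + b)/(6LEI) = 259.6/EI
  at B: point load 96 at a = 2.6: Pab(L + a)/(6LEI) = 227.1/EI
  θ_A0 = 451.8/EI,  θ_B0 = 446.8/EI
Flexibility coefficients: a unit moment at one end gives L/(3EI) there and L/(6EI) at the far end, so f₁₁ = f₂₂ = 2.167/EI and f₁₂ = f₂₁ = 1.083/EI.
Compatibility — zero rotation at each built-in end:
  2.167 M_A + 1.083 M_B = 451.8
  1.083 M_A + 2.167 M_B = 446.8
Solving the pair gives M_A = 140.6 kN·m and M_B = 136 kN·m (hogging).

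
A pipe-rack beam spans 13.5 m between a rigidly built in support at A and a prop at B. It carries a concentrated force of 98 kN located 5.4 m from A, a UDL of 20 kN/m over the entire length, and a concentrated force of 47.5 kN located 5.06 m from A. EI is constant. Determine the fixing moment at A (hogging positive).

Remove the prop at B; the released (primary) structure is a cantilever built in at A.
Deflection at B on the released cantilever, summing each load's contribution:
  point load 98 at a = 5.4: Pa²(3L − a)/(6EI) = 16717/EI
  UDL 20: wL⁴/(8EI) = 83038/EI
  point load 47.5 at a = 5.06: Pa²(3L − a)/(6EI) = 7184/EI
  δ_0 = 106939/EI
Tip deflection under a unit load at B: L³/(3EI) = 820.1/EI.
The prop prevents deflection at B: R_B = δ_0/δ_{BB} = 106939/820.1 = 130.4 kN.
Moment equilibrium about A: M_A = Σ(load moments about A) − R_B·L = 2592 − 130.4×13.5 = 831.7 kN·m.

M_A = 831.7 kN·m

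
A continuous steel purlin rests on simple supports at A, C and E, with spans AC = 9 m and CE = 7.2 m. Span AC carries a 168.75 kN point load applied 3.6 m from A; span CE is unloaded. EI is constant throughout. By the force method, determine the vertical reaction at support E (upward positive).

R_E = -19.69 kN

Take M_C as the redundant. Released structure: two simple spans AC and CE with a hinge at C.
End slopes at the hinge C, treating each span as simply supported:
  span AC: point load 168.75 at a = 3.6: Pab(L + a)/(6LEI) = 765.5/EI
  relative rotation θ_0 = (765.5 + 0)/EI = 765.5/EI
A unit hogging moment at C produces rotation L₁/(3EI) + L₂/(3EI) = 5.4/EI.
Compatibility: M_C·(L₁+L₂)/(3EI) = θ_0, giving M_C = 141.8 kN·m (hogging).
Span CE, ΣM about E: R_C^{CE}·7.2 = 0 + 141.8, so R_C^{CE} = 19.69 kN and R_E = 0 − 19.69 = -19.69 kN.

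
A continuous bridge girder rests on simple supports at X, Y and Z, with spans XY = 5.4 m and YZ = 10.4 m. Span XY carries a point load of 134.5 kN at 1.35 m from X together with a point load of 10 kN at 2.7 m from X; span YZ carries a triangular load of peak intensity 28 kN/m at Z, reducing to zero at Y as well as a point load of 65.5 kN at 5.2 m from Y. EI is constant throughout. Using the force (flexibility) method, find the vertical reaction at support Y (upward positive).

Release continuity at Y by inserting a hinge; the redundant is the internal moment M_Y. The primary structure is two simply-supported spans XY and YZ.
End slopes at the hinge Y, treating each span as simply supported:
  span XY: point load 134.5 at a = 1.35: Pab(L + a)/(6LEI) = 153.2/EI
  span XY: point load 10 at a = 2.7: Pab(L + a)/(6LEI) = 18.23/EI
  span YZ: triangular load, peak 28: 7w₀L³/(360EI) = 612.4/EI
  span YZ: point load 65.5 at a = 5.2: Pab(L + b)/(6LEI) = 442.8/EI
  relative rotation θ_0 = (171.4 + 1055)/EI = 1227/EI
A unit hogging moment at Y produces rotation L₁/(3EI) + L₂/(3EI) = 5.267/EI.
Compatibility: M_Y·(L₁+L₂)/(3EI) = θ_0, giving M_Y = 232.9 kN·m (hogging).
Span XY, ΣM about X with M_Y applied at Y: R_Y^{XY}·5.4 = 208.6 + 232.9, so R_Y^{XY} = 81.76 kN and R_X = 144.5 − 81.76 = 62.74 kN.
Span YZ, ΣM about Z: R_Y^{YZ}·10.4 = 845.3 + 232.9, so R_Y^{YZ} = 103.7 kN and R_Z = 211.1 − 103.7 = 107.4 kN.
R_Y = 81.76 + 103.7 = 185.4 kN.

R_Y = 185.4 kN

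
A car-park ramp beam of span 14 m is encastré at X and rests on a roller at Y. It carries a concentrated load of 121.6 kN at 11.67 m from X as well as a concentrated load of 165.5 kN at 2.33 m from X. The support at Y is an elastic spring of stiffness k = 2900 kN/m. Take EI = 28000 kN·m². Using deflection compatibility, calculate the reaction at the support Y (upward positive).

R_Y = 96.99 kN

Take the reaction at Y as the redundant and release it; the primary structure is a cantilever fixed at X.
Free-end deflection of the primary structure under the applied loading (downward +):
  point load 121.6 at a = 11.67: Pa²(3L − a)/(6EI) = 83714/EI
  point load 165.5 at a = 2.33: Pa²(3L − a)/(6EI) = 5940/EI
  δ_0 = 89654/EI
Tip deflection under a unit load at Y: L³/(3EI) = 914.7/EI.
With EI = 28000 kN·m²: δ_0 = 3.2019 m and δ_{YY} = 0.032667 m/kN.
Compatibility — the spring shortens by R_Y/k under the reaction it provides: δ_0 − R_Y·δ_{YY} = R_Y/k. With 1/k = 0.000345 m/kN, R_Y = δ_0 / (δ_{YY} + 1/k) = 3.2019 / (0.032667 + 0.000345) = 96.99 kN.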